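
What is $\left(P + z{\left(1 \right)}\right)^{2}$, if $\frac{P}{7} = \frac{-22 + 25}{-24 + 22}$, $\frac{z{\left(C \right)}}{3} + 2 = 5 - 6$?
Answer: $\frac{1521}{4} \approx 380.25$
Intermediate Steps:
$z{\left(C \right)} = -9$ ($z{\left(C \right)} = -6 + 3 \left(5 - 6\right) = -6 + 3 \left(-1\right) = -6 - 3 = -9$)
$P = - \frac{21}{2}$ ($P = 7 \frac{-22 + 25}{-24 + 22} = 7 \frac{3}{-2} = 7 \cdot 3 \left(- \frac{1}{2}\right) = 7 \left(- \frac{3}{2}\right) = - \frac{21}{2} \approx -10.5$)
$\left(P + z{\left(1 \right)}\right)^{2} = \left(- \frac{21}{2} - 9\right)^{2} = \left(- \frac{39}{2}\right)^{2} = \frac{1521}{4}$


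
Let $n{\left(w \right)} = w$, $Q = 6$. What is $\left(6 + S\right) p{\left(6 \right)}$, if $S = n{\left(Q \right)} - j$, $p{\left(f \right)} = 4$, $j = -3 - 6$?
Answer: $84$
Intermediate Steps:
$j = -9$ ($j = -3 - 6 = -9$)
$S = 15$ ($S = 6 - -9 = 6 + 9 = 15$)
$\left(6 + S\right) p{\left(6 \right)} = \left(6 + 15\right) 4 = 21 \cdot 4 = 84$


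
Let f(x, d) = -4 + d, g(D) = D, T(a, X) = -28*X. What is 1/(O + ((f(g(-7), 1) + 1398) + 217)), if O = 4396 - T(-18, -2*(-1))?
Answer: 1/6064 ≈ 0.00016491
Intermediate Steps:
O = 4452 (O = 4396 - (-28)*(-2*(-1)) = 4396 - (-28)*2 = 4396 - 1*(-56) = 4396 + 56 = 4452)
1/(O + ((f(g(-7), 1) + 1398) + 217)) = 1/(4452 + (((-4 + 1) + 1398) + 217)) = 1/(4452 + ((-3 + 1398) + 217)) = 1/(4452 + (1395 + 217)) = 1/(4452 + 1612) = 1/6064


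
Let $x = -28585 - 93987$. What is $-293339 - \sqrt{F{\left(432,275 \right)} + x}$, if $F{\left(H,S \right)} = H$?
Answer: $-293339 - 2 i \sqrt{30535} \approx -2.9334 \cdot 10^{5} - 349.49 i$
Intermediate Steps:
$x = -122572$ ($x = -28585 - 93987 = -122572$)
$-293339 - \sqrt{F{\left(432,275 \right)} + x} = -293339 - \sqrt{432 - 122572} = -293339 - \sqrt{-122140} = -293339 - 2 i \sqrt{30535}$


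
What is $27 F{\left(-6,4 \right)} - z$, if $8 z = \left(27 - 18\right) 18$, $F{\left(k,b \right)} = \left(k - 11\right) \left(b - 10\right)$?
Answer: $\frac{10935}{4} \approx 2733.8$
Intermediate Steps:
$F{\left(k,b \right)} = \left(-11 + k\right) \left(-10 + b\right)$
$z = \frac{81}{4}$ ($z = \frac{\left(27 - 18\right) 18}{8} = \frac{9 \cdot 18}{8} = \frac{1}{8} \cdot 162 = \frac{81}{4} \approx 20.25$)
$27 F{\left(-6,4 \right)} - z = 27 \left(110 - 44 - -60 + 4 \left(-6\right)\right) - \frac{81}{4} = 27 \left(110 - 44 + 60 - 24\right) - \frac{81}{4} = 27 \cdot 102 - \frac{81}{4} = 2754 - \frac{81}{4} = \frac{10935}{4}$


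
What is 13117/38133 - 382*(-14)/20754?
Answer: 26453639/43967349 ≈ 0.60167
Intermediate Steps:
13117/38133 - 382*(-14)/20754 = 13117*(1/38133) + 5348*(1/20754) = 13117/38133 + 2674/10377 = 26453639/43967349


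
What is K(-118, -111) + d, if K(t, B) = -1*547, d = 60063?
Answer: 59516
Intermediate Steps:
K(t, B) = -547
K(-118, -111) + d = -547 + 60063 = 59516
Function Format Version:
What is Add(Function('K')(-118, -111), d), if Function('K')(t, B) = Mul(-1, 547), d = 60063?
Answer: 59516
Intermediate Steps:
Function('K')(t, B) = -547
Add(Function('K')(-118, -111), d) = Add(-547, 60063) = 59516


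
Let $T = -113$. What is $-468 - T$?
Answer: $-355$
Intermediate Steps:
$-468 - T = -468 - -113 = -468 + 113 = -355$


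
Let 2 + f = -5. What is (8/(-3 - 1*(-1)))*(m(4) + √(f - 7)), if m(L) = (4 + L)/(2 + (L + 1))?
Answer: -32/7 - 4*I*√14 ≈ -4.5714 - 14.967*I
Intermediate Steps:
f = -7 (f = -2 - 5 = -7)
m(L) = (4 + L)/(3 + L) (m(L) = (4 + L)/(2 + (1 + L)) = (4 + L)/(3 + L))
(8/(-3 - 1*(-1)))*(m(4) + √(f - 7)) = (8/(-3 - 1*(-1)))*((4 + 4)/(3 + 4) + √(-7 - 7)) = (8/(-3 + 1))*(8/7 + √(-14)) = (8/(-2))*((⅐)*8 + I*√14) = (8*(-½))*(8/7 + I*√14) = -4*(8/7 + I*√14) = -32/7 - 4*I*√14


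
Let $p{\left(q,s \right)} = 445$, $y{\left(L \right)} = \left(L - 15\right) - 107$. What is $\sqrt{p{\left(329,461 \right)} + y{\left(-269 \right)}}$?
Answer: $3 \sqrt{6} \approx 7.3485$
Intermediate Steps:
$y{\left(L \right)} = -122 + L$ ($y{\left(L \right)} = \left(-15 + L\right) - 107 = -122 + L$)
$\sqrt{p{\left(329,461 \right)} + y{\left(-269 \right)}} = \sqrt{445 - 391} = \sqrt{54} = 3 \sqrt{6}$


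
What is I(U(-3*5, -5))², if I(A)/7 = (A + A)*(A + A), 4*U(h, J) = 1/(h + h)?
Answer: 49/12960000 ≈ 3.7809e-6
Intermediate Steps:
U(h, J) = 1/(8*h) (U(h, J) = 1/(4*(h + h)) = 1/(4*((2*h))) = (1/(2*h))/4 = 1/(8*h))
I(A) = 28*A² (I(A) = 7*((A + A)*(A + A)) = 7*((2*A)*(2*A)) = 7*(4*A²) = 28*A²)
I(U(-3*5, -5))² = (28*(1/(8*((-3*5))))²)² = (28*((⅛)/(-15))²)² = (28*((⅛)*(-1/15))²)² = (28*(-1/120)²)² = (28*(1/14400))² = (7/3600)² = 49/12960000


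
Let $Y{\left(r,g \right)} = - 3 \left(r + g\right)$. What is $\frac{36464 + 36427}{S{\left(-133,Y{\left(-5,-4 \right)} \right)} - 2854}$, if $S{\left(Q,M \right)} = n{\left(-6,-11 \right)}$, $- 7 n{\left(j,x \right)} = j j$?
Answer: $- \frac{510237}{20014} \approx -25.494$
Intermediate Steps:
$Y{\left(r,g \right)} = - 3 g - 3 r$ ($Y{\left(r,g \right)} = - 3 \left(g + r\right) = - 3 g - 3 r$)
$n{\left(j,x \right)} = - \frac{j^{2}}{7}$ ($n{\left(j,x \right)} = - \frac{j j}{7} = - \frac{j^{2}}{7}$)
$S{\left(Q,M \right)} = - \frac{36}{7}$ ($S{\left(Q,M \right)} = - \frac{\left(-6\right)^{2}}{7} = \left(- \frac{1}{7}\right) 36 = - \frac{36}{7}$)
$\frac{36464 + 36427}{S{\left(-133,Y{\left(-5,-4 \right)} \right)} - 2854} = \frac{36464 + 36427}{- \frac{36}{7} - 2854} = \frac{72891}{- \frac{20014}{7}} = 72891 \left(- \frac{7}{20014}\right) = - \frac{510237}{20014}$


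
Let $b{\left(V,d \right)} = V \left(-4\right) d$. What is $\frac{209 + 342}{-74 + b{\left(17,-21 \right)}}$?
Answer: $\frac{551}{1354} \approx 0.40694$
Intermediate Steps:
$b{\left(V,d \right)} = - 4 V d$
$\frac{209 + 342}{-74 + b{\left(17,-21 \right)}} = \frac{209 + 342}{-74 - 68 \left(-21\right)} = \frac{551}{-74 + 1428} = \frac{551}{1354}$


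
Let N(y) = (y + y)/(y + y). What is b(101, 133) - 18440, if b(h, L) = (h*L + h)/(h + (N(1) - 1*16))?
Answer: -786153/43 ≈ -18283.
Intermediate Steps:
N(y) = 1 (N(y) = (2*y)/((2*y)) = (2*y)*(1/(2*y)) = 1)
b(h, L) = (h + L*h)/(-15 + h) (b(h, L) = (h*L + h)/(h + (1 - 1*16)) = (L*h + h)/(h + (1 - 16)) = (h + L*h)/(h - 15) = (h + L*h)/(-15 + h))
b(101, 133) - 18440 = 101*(1 + 133)/(-15 + 101) - 18440 = 101*134/86 - 18440 = 101*(1/86)*134 - 18440 = 6767/43 - 18440 = -786153/43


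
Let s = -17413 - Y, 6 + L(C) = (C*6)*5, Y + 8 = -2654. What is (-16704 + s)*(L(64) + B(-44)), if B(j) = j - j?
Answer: -60204870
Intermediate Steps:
Y = -2662 (Y = -8 - 2654 = -2662)
L(C) = -6 + 30*C (L(C) = -6 + (C*6)*5 = -6 + (6*C)*5 = -6 + 30*C)
B(j) = 0
s = -14751 (s = -17413 - 1*(-2662) = -17413 + 2662 = -14751)
(-16704 + s)*(L(64) + B(-44)) = (-16704 - 14751)*((-6 + 30*64) + 0) = -31455*((-6 + 1920) + 0) = -31455*(1914 + 0) = -31455*1914 = -60204870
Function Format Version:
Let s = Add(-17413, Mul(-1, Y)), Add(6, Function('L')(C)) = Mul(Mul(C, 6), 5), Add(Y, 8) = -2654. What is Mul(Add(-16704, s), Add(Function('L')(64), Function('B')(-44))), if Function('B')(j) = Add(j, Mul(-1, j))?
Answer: -60204870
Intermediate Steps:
Y = -2662 (Y = Add(-8, -2654) = -2662)
Function('L')(C) = Add(-6, Mul(30, C)) (Function('L')(C) = Add(-6, Mul(Mul(C, 6), 5)) = Add(-6, Mul(Mul(6, C), 5)) = Add(-6, Mul(30, C)))
Function('B')(j) = 0
s = -14751 (s = Add(-17413, Mul(-1, -2662)) = Add(-17413, 2662) = -14751)
Mul(Add(-16704, s), Add(Function('L')(64), Function('B')(-44))) = Mul(Add(-16704, -14751), Add(Add(-6, Mul(30, 64)), 0)) = Mul(-31455, Add(Add(-6, 1920), 0)) = Mul(-31455, Add(1914, 0)) = Mul(-31455, 1914) = -60204870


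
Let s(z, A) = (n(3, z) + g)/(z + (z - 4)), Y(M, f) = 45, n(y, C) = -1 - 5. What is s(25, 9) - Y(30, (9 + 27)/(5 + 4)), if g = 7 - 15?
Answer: -1042/23 ≈ -45.304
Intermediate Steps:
n(y, C) = -6
g = -8
s(z, A) = -14/(-4 + 2*z) (s(z, A) = (-6 - 8)/(z + (z - 4)) = -14/(z + (-4 + z)) = -14/(-4 + 2*z))
s(25, 9) - Y(30, (9 + 27)/(5 + 4)) = -7/(-2 + 25) - 1*45 = -7/23 - 45 = -1042/23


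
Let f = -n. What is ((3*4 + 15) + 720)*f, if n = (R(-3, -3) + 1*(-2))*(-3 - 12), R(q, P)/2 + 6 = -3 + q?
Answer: -291330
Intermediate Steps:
R(q, P) = -18 + 2*q (R(q, P) = -12 + 2*(-3 + q) = -12 + (-6 + 2*q) = -18 + 2*q)
n = 390 (n = ((-18 + 2*(-3)) + 1*(-2))*(-3 - 12) = ((-18 - 6) - 2)*(-15) = (-24 - 2)*(-15) = -26*(-15) = 390)
f = -390 (f = -1*390 = -390)
((3*4 + 15) + 720)*f = ((3*4 + 15) + 720)*(-390) = ((12 + 15) + 720)*(-390) = (27 + 720)*(-390) = 747*(-390) = -291330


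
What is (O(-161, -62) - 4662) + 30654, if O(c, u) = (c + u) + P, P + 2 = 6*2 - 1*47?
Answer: 25732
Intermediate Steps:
P = -37 (P = -2 + (6*2 - 1*47) = -2 + (12 - 47) = -2 - 35 = -37)
O(c, u) = -37 + c + u (O(c, u) = (c + u) - 37 = -37 + c + u)
(O(-161, -62) - 4662) + 30654 = ((-37 - 161 - 62) - 4662) + 30654 = (-260 - 4662) + 30654 = -4922 + 30654 = 25732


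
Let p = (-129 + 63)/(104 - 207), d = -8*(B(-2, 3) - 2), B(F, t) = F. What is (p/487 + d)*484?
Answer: 776925512/50161 ≈ 15489.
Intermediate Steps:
d = 32 (d = -8*(-2 - 2) = -8*(-4) = 32)
p = 66/103 (p = -66/(-103) = -66*(-1/103) = 66/103 ≈ 0.64078)
(p/487 + d)*484 = ((66/103)/487 + 32)*484 = ((66/103)*(1/487) + 32)*484 = (66/50161 + 32)*484 = (1605218/50161)*484 = 776925512/50161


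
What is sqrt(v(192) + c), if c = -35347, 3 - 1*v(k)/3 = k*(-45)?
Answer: I*sqrt(9418) ≈ 97.046*I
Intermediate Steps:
v(k) = 9 + 135*k (v(k) = 9 - 3*k*(-45) = 9 - (-135)*k = 9 + 135*k)
sqrt(v(192) + c) = sqrt((9 + 135*192) - 35347) = sqrt((9 + 25920) - 35347) = sqrt(25929 - 35347) = sqrt(-9418) = I*sqrt(9418)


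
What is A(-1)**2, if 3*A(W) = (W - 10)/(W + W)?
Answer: 121/36 ≈ 3.3611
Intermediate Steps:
A(W) = (-10 + W)/(6*W) (A(W) = ((W - 10)/(W + W))/3 = ((-10 + W)/((2*W)))/3 = ((-10 + W)*(1/(2*W)))/3 = ((-10 + W)/(2*W))/3 = (-10 + W)/(6*W))
A(-1)**2 = ((1/6)*(-10 - 1)/(-1))**2 = ((1/6)*(-1)*(-11))**2 = (11/6)**2 = 121/36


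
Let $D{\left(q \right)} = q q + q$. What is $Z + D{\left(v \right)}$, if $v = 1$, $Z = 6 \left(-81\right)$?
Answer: $-484$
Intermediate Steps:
$Z = -486$
$D{\left(q \right)} = q + q^{2}$ ($D{\left(q \right)} = q^{2} + q = q + q^{2}$)
$Z + D{\left(v \right)} = -486 + 1 \left(1 + 1\right) = -486 + 1 \cdot 2 = -486 + 2 = -484$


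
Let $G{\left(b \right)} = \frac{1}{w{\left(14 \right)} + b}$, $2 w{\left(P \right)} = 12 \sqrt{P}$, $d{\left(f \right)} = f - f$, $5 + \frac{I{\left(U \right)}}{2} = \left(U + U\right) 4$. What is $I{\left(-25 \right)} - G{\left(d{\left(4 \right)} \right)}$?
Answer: $-410 - \frac{\sqrt{14}}{84} \approx -410.04$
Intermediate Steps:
$I{\left(U \right)} = -10 + 16 U$ ($I{\left(U \right)} = -10 + 2 \left(U + U\right) 4 = -10 + 2 \cdot 2 U 4 = -10 + 2 \cdot 8 U = -10 + 16 U$)
$d{\left(f \right)} = 0$
$w{\left(P \right)} = 6 \sqrt{P}$ ($w{\left(P \right)} = \frac{12 \sqrt{P}}{2} = 6 \sqrt{P}$)
$G{\left(b \right)} = \frac{1}{b + 6 \sqrt{14}}$ ($G{\left(b \right)} = \frac{1}{6 \sqrt{14} + b} = \frac{1}{b + 6 \sqrt{14}}$)
$I{\left(-25 \right)} - G{\left(d{\left(4 \right)} \right)} = \left(-10 + 16 \left(-25\right)\right) - \frac{1}{0 + 6 \sqrt{14}} = \left(-10 - 400\right) - \frac{1}{6 \sqrt{14}} = -410 - \frac{\sqrt{14}}{84}$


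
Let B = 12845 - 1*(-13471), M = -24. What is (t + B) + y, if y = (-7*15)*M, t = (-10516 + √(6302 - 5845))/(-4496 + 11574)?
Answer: 102045346/3539 + √457/7078 ≈ 28835.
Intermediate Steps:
B = 26316 (B = 12845 + 13471 = 26316)
t = -5258/3539 + √457/7078 (t = (-10516 + √457)/7078 = (-10516 + √457)*(1/7078) = -5258/3539 + √457/7078 ≈ -1.4827)
y = 2520 (y = -7*15*(-24) = -105*(-24) = 2520)
(t + B) + y = ((-5258/3539 + √457/7078) + 26316) + 2520 = (93127066/3539 + √457/7078) + 2520 = 102045346/3539 + √457/7078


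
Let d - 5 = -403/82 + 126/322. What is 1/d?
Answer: 1886/899 ≈ 2.0979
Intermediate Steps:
d = 899/1886 (d = 5 + (-403/82 + 126/322) = 5 + (-403*1/82 + 126*(1/322)) = 5 + (-403/82 + 9/23) = 5 - 8531/1886 = 899/1886 ≈ 0.47667)
1/d = 1/(899/1886) = 1886/899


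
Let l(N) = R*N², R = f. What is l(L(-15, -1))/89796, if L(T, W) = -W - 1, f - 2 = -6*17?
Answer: 0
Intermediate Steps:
f = -100 (f = 2 - 6*17 = 2 - 102 = -100)
L(T, W) = -1 - W
R = -100
l(N) = -100*N²
l(L(-15, -1))/89796 = -100*(-1 - 1*(-1))²/89796 = -100*(-1 + 1)²*(1/89796) = -100*0²*(1/89796) = -100*0*(1/89796) = 0*(1/89796) = 0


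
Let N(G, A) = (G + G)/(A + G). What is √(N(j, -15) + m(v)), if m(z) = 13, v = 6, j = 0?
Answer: √13 ≈ 3.6056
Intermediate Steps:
N(G, A) = 2*G/(A + G) (N(G, A) = (2*G)/(A + G) = 2*G/(A + G))
√(N(j, -15) + m(v)) = √(2*0/(-15 + 0) + 13) = √(2*0/(-15) + 13) = √(2*0*(-1/15) + 13) = √(0 + 13) = √13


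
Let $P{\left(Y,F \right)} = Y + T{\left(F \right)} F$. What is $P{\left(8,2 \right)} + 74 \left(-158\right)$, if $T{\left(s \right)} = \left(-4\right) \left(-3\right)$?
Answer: $-11660$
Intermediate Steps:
$T{\left(s \right)} = 12$
$P{\left(Y,F \right)} = Y + 12 F$
$P{\left(8,2 \right)} + 74 \left(-158\right) = \left(8 + 12 \cdot 2\right) + 74 \left(-158\right) = \left(8 + 24\right) - 11692 = 32 - 11692 = -11660$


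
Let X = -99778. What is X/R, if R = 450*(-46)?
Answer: 49889/10350 ≈ 4.8202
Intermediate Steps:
R = -20700
X/R = -99778/(-20700) = -99778*(-1/20700) = 49889/10350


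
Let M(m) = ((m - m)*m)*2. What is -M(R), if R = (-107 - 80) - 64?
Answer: 0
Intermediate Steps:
R = -251 (R = -187 - 64 = -251)
M(m) = 0 (M(m) = (0*m)*2 = 0*2 = 0)
-M(R) = -1*0 = 0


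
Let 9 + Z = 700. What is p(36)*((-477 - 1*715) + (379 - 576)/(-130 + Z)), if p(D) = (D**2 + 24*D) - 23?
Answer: -1429458533/561 ≈ -2.5481e+6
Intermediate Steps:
Z = 691 (Z = -9 + 700 = 691)
p(D) = -23 + D**2 + 24*D
p(36)*((-477 - 1*715) + (379 - 576)/(-130 + Z)) = (-23 + 36**2 + 24*36)*((-477 - 1*715) + (379 - 576)/(-130 + 691)) = (-23 + 1296 + 864)*((-477 - 715) - 197/561) = 2137*(-1192 - 197*1/561) = 2137*(-1192 - 197/561) = 2137*(-668909/561) = -1429458533/561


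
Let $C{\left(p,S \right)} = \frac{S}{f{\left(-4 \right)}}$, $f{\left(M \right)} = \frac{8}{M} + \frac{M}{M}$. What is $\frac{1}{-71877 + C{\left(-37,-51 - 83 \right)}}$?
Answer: $- \frac{1}{71743} \approx -1.3939 \cdot 10^{-5}$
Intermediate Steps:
$f{\left(M \right)} = 1 + \frac{8}{M}$ ($f{\left(M \right)} = \frac{8}{M} + 1 = 1 + \frac{8}{M}$)
$C{\left(p,S \right)} = - S$ ($C{\left(p,S \right)} = \frac{S}{\frac{1}{-4} \left(8 - 4\right)} = \frac{S}{\left(- \frac{1}{4}\right) 4} = \frac{S}{-1} = S \left(-1\right) = - S$)
$\frac{1}{-71877 + C{\left(-37,-51 - 83 \right)}} = \frac{1}{-71877 - \left(-51 - 83\right)} = \frac{1}{-71877 - -134} = \frac{1}{-71877 + 134} = \frac{1}{-71743} = - \frac{1}{71743}$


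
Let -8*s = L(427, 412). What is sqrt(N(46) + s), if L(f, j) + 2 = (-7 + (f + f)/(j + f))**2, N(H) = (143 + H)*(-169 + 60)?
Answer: I*sqrt(232071189374)/3356 ≈ 143.55*I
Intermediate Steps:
N(H) = -15587 - 109*H (N(H) = (143 + H)*(-109) = -15587 - 109*H)
L(f, j) = -2 + (-7 + 2*f/(f + j))**2 (L(f, j) = -2 + (-7 + (f + f)/(j + f))**2 = -2 + (-7 + (2*f)/(f + j))**2 = -2 + (-7 + 2*f/(f + j))**2)
s = -23782519/5631368 (s = -(-2 + (5*427 + 7*412)**2/(427 + 412)**2)/8 = -(-2 + (2135 + 2884)**2/839**2)/8 = -(-2 + (1/703921)*5019**2)/8 = -(-2 + (1/703921)*25190361)/8 = -(-2 + 25190361/703921)/8 = -1/8*23782519/703921 = -23782519/5631368 ≈ -4.2232)
sqrt(N(46) + s) = sqrt((-15587 - 109*46) - 23782519/5631368) = sqrt((-15587 - 5014) - 23782519/5631368) = sqrt(-20601 - 23782519/5631368) = sqrt(-116035594687/5631368) = I*sqrt(232071189374)/3356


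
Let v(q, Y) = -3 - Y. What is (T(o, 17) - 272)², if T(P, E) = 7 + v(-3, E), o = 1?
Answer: 81225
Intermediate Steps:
T(P, E) = 4 - E (T(P, E) = 7 + (-3 - E) = 4 - E)
(T(o, 17) - 272)² = ((4 - 1*17) - 272)² = ((4 - 17) - 272)² = (-13 - 272)² = (-285)² = 81225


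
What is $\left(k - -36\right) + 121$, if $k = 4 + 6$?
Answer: $167$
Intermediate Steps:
$k = 10$
$\left(k - -36\right) + 121 = \left(10 - -36\right) + 121 = \left(10 + 36\right) + 121 = 46 + 121 = 167$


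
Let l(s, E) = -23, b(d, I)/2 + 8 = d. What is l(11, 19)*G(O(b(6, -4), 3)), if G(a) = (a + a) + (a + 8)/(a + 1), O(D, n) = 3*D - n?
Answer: 1357/2 ≈ 678.50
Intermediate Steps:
b(d, I) = -16 + 2*d
O(D, n) = -n + 3*D
G(a) = 2*a + (8 + a)/(1 + a)
l(11, 19)*G(O(b(6, -4), 3)) = -23*(8 + 2*(-1*3 + 3*(-16 + 2*6))² + 3*(-1*3 + 3*(-16 + 2*6)))/(1 + (-1*3 + 3*(-16 + 2*6))) = -23*(8 + 2*(-3 + 3*(-16 + 12))² + 3*(-3 + 3*(-16 + 12)))/(1 + (-3 + 3*(-16 + 12))) = -23*(8 + 2*(-3 + 3*(-4))² + 3*(-3 + 3*(-4)))/(1 + (-3 + 3*(-4))) = -23*(8 + 2*(-3 - 12)² + 3*(-3 - 12))/(1 + (-3 - 12)) = -23*(8 + 2*(-15)² + 3*(-15))/(1 - 15) = -23*(8 + 2*225 - 45)/(-14) = -(-23)*(8 + 450 - 45)/14 = -(-23)*413/14 = -23*(-59/2) = 1357/2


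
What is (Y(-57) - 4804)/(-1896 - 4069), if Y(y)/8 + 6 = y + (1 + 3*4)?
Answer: 5204/5965 ≈ 0.87242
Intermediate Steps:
Y(y) = 56 + 8*y (Y(y) = -48 + 8*(y + (1 + 3*4)) = -48 + 8*(y + (1 + 12)) = -48 + 8*(y + 13) = -48 + 8*(13 + y) = -48 + (104 + 8*y) = 56 + 8*y)
(Y(-57) - 4804)/(-1896 - 4069) = ((56 + 8*(-57)) - 4804)/(-1896 - 4069) = ((56 - 456) - 4804)/(-5965) = (-400 - 4804)*(-1/5965) = -5204*(-1/5965) = 5204/5965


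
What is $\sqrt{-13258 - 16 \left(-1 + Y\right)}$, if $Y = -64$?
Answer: $i \sqrt{12218} \approx 110.54 i$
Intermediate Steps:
$\sqrt{-13258 - 16 \left(-1 + Y\right)} = \sqrt{-13258 - 16 \left(-1 - 64\right)} = \sqrt{-13258 - -1040} = \sqrt{-13258 + 1040} = \sqrt{-12218} = i \sqrt{12218}$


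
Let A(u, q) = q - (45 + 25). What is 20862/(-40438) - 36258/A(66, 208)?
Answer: -122423330/465037 ≈ -263.25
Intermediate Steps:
A(u, q) = -70 + q (A(u, q) = q - 1*70 = q - 70 = -70 + q)
20862/(-40438) - 36258/A(66, 208) = 20862/(-40438) - 36258/(-70 + 208) = 20862*(-1/40438) - 36258/138 = -10431/20219 - 36258*1/138 = -10431/20219 - 6043/23 = -122423330/465037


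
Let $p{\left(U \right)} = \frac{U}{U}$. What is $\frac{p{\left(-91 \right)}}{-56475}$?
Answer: $- \frac{1}{56475} \approx -1.7707 \cdot 10^{-5}$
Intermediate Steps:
$p{\left(U \right)} = 1$
$\frac{p{\left(-91 \right)}}{-56475} = 1 \frac{1}{-56475} = 1 \left(- \frac{1}{56475}\right) = - \frac{1}{56475}$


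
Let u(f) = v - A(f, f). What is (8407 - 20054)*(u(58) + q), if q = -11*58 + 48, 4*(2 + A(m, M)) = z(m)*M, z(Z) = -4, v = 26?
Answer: 5870088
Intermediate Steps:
A(m, M) = -2 - M (A(m, M) = -2 + (-4*M)/4 = -2 - M)
u(f) = 28 + f (u(f) = 26 - (-2 - f) = 26 + (2 + f) = 28 + f)
q = -590 (q = -638 + 48 = -590)
(8407 - 20054)*(u(58) + q) = (8407 - 20054)*((28 + 58) - 590) = -11647*(86 - 590) = -11647*(-504) = 5870088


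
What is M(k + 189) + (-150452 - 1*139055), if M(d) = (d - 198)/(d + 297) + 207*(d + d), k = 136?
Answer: -96383127/622 ≈ -1.5496e+5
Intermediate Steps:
M(d) = 414*d + (-198 + d)/(297 + d) (M(d) = (-198 + d)/(297 + d) + 207*(2*d) = (-198 + d)/(297 + d) + 414*d = 414*d + (-198 + d)/(297 + d))
M(k + 189) + (-150452 - 1*139055) = (-198 + 414*(136 + 189)² + 122959*(136 + 189))/(297 + (136 + 189)) + (-150452 - 1*139055) = (-198 + 414*325² + 122959*325)/(297 + 325) + (-150452 - 139055) = (-198 + 414*105625 + 39961675)/622 - 289507 = (-198 + 43728750 + 39961675)/622 - 289507 = (1/622)*83690227 - 289507 = 83690227/622 - 289507 = -96383127/622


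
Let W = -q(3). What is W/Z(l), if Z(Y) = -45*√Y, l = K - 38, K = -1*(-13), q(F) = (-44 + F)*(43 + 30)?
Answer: 2993*I/225 ≈ 13.302*I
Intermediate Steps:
q(F) = -3212 + 73*F (q(F) = (-44 + F)*73 = -3212 + 73*F)
K = 13
l = -25 (l = 13 - 38 = -25)
W = 2993 (W = -(-3212 + 73*3) = -(-3212 + 219) = -1*(-2993) = 2993)
W/Z(l) = 2993/((-225*I)) = 2993*(I/225) = 2993*I/225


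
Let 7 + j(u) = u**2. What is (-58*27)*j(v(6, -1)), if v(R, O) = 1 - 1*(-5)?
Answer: -45414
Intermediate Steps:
v(R, O) = 6 (v(R, O) = 1 + 5 = 6)
j(u) = -7 + u**2
(-58*27)*j(v(6, -1)) = (-58*27)*(-7 + 6**2) = -1566*(-7 + 36) = -1566*29 = -45414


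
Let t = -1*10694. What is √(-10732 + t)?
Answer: I*√21426 ≈ 146.38*I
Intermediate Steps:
t = -10694
√(-10732 + t) = √(-10732 - 10694) = √(-21426) = I*√21426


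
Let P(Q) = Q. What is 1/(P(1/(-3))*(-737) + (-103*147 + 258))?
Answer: -3/43912 ≈ -6.8318e-5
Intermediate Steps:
1/(P(1/(-3))*(-737) + (-103*147 + 258)) = 1/(-737/(-3) + (-103*147 + 258)) = 1/(-⅓*(-737) + (-15141 + 258)) = 1/(737/3 - 14883) = 1/(-43912/3) = -3/43912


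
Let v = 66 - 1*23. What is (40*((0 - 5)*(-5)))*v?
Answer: 43000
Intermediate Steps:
v = 43 (v = 66 - 23 = 43)
(40*((0 - 5)*(-5)))*v = (40*((0 - 5)*(-5)))*43 = (40*(-5*(-5)))*43 = (40*25)*43 = 1000*43 = 43000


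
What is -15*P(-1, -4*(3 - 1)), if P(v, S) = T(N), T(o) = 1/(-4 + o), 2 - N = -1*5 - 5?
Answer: -15/8 ≈ -1.8750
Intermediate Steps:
N = 12 (N = 2 - (-1*5 - 5) = 2 - (-5 - 5) = 2 - 1*(-10) = 2 + 10 = 12)
P(v, S) = ⅛ (P(v, S) = 1/(-4 + 12) = 1/8 = ⅛)
-15*P(-1, -4*(3 - 1)) = -15*⅛ = -15/8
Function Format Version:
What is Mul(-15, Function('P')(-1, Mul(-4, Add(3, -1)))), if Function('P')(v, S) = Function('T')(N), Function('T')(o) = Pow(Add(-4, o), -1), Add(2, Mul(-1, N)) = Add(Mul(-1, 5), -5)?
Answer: Rational(-15, 8) ≈ -1.8750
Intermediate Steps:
N = 12 (N = Add(2, Mul(-1, Add(Mul(-1, 5), -5))) = Add(2, Mul(-1, Add(-5, -5))) = Add(2, Mul(-1, -10)) = Add(2, 10) = 12)
Function('P')(v, S) = Rational(1, 8) (Function('P')(v, S) = Pow(Add(-4, 12), -1) = Pow(8, -1) = Rational(1, 8))
Mul(-15, Function('P')(-1, Mul(-4, Add(3, -1)))) = Mul(-15, Rational(1, 8)) = Rational(-15, 8)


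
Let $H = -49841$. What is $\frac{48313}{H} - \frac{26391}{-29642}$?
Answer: $- \frac{116740115}{1477386922} \approx -0.079018$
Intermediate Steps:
$\frac{48313}{H} - \frac{26391}{-29642} = \frac{48313}{-49841} - \frac{26391}{-29642} = 48313 \left(- \frac{1}{49841}\right) - - \frac{26391}{29642} = - \frac{48313}{49841} + \frac{26391}{29642} = - \frac{116740115}{1477386922}$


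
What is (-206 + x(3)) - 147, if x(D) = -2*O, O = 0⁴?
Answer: -353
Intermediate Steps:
O = 0
x(D) = 0 (x(D) = -2*0 = 0)
(-206 + x(3)) - 147 = (-206 + 0) - 147 = -206 - 147 = -353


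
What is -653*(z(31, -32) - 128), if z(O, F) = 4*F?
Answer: 167168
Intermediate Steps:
-653*(z(31, -32) - 128) = -653*(4*(-32) - 128) = -653*(-128 - 128) = -653*(-256) = 167168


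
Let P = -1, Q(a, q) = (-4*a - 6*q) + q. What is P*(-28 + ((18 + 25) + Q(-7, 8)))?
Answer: -3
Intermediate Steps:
Q(a, q) = -5*q - 4*a (Q(a, q) = (-6*q - 4*a) + q = -5*q - 4*a)
P*(-28 + ((18 + 25) + Q(-7, 8))) = -(-28 + ((18 + 25) + (-5*8 - 4*(-7)))) = -(-28 + (43 + (-40 + 28))) = -(-28 + (43 - 12)) = -(-28 + 31) = -1*3 = -3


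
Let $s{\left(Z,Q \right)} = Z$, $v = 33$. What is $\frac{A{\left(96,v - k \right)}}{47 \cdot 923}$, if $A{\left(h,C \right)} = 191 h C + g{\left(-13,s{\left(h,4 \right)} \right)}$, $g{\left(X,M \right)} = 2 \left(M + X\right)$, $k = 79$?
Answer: $- \frac{843290}{43381} \approx -19.439$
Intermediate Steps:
$g{\left(X,M \right)} = 2 M + 2 X$
$A{\left(h,C \right)} = -26 + 2 h + 191 C h$ ($A{\left(h,C \right)} = 191 h C + \left(2 h + 2 \left(-13\right)\right) = 191 C h + \left(2 h - 26\right) = 191 C h + \left(-26 + 2 h\right) = -26 + 2 h + 191 C h$)
$\frac{A{\left(96,v - k \right)}}{47 \cdot 923} = \frac{-26 + 2 \cdot 96 + 191 \left(33 - 79\right) 96}{47 \cdot 923} = \frac{-26 + 192 + 191 \left(33 - 79\right) 96}{43381} = \left(-26 + 192 + 191 \left(-46\right) 96\right) \frac{1}{43381} = \left(-26 + 192 - 843456\right) \frac{1}{43381} = \left(-843290\right) \frac{1}{43381} = - \frac{843290}{43381}$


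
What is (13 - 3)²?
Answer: 100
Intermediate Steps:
(13 - 3)² = 10² = 100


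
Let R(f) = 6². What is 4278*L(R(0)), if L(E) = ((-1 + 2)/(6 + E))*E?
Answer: 25668/7 ≈ 3666.9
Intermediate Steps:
R(f) = 36
L(E) = E/(6 + E) (L(E) = (1/(6 + E))*E = E/(6 + E))
4278*L(R(0)) = 4278*(36/(6 + 36)) = 4278*(36/42) = 4278*(36*(1/42)) = 4278*(6/7) = 25668/7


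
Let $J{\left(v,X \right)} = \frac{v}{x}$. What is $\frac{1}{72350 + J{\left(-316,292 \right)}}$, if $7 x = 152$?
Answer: $\frac{38}{2748747} \approx 1.3824 \cdot 10^{-5}$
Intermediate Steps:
$x = \frac{152}{7}$ ($x = \frac{1}{7} \cdot 152 = \frac{152}{7} \approx 21.714$)
$J{\left(v,X \right)} = \frac{7 v}{152}$ ($J{\left(v,X \right)} = \frac{v}{\frac{152}{7}} = v \frac{7}{152} = \frac{7 v}{152}$)
$\frac{1}{72350 + J{\left(-316,292 \right)}} = \frac{1}{72350 + \frac{7}{152} \left(-316\right)} = \frac{1}{72350 - \frac{553}{38}} = \frac{1}{\frac{2748747}{38}} = \frac{38}{2748747}$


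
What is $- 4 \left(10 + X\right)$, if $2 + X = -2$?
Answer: $-24$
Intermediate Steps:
$X = -4$ ($X = -2 - 2 = -4$)
$- 4 \left(10 + X\right) = - 4 \left(10 - 4\right) = \left(-4\right) 6 = -24$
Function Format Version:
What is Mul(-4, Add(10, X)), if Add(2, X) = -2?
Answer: -24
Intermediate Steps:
X = -4 (X = Add(-2, -2) = -4)
Mul(-4, Add(10, X)) = Mul(-4, Add(10, -4)) = Mul(-4, 6) = -24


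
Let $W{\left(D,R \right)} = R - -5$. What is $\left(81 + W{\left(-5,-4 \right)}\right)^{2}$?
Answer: $6724$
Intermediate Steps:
$W{\left(D,R \right)} = 5 + R$ ($W{\left(D,R \right)} = R + 5 = 5 + R$)
$\left(81 + W{\left(-5,-4 \right)}\right)^{2} = \left(81 + \left(5 - 4\right)\right)^{2} = \left(81 + 1\right)^{2} = 82^{2} = 6724$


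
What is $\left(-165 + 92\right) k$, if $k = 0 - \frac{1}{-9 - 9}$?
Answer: $- \frac{73}{18} \approx -4.0556$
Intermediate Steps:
$k = \frac{1}{18}$ ($k = 0 - \frac{1}{-18} = 0 - - \frac{1}{18} = 0 + \frac{1}{18} = \frac{1}{18} \approx 0.055556$)
$\left(-165 + 92\right) k = \left(-165 + 92\right) \frac{1}{18} = \left(-73\right) \frac{1}{18} = - \frac{73}{18}$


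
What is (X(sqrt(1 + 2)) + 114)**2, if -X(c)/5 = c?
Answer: 13071 - 1140*sqrt(3) ≈ 11096.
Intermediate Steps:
X(c) = -5*c
(X(sqrt(1 + 2)) + 114)**2 = (-5*sqrt(1 + 2) + 114)**2 = (-5*sqrt(3) + 114)**2 = (114 - 5*sqrt(3))**2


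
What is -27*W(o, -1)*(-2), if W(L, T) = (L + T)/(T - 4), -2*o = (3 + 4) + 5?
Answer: 378/5 ≈ 75.600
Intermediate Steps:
o = -6 (o = -((3 + 4) + 5)/2 = -(7 + 5)/2 = -½*12 = -6)
W(L, T) = (L + T)/(-4 + T)
-27*W(o, -1)*(-2) = -27*(-6 - 1)/(-4 - 1)*(-2) = -27*(-7)/(-5)*(-2) = -(-27)*(-7)/5*(-2) = -27*7/5*(-2) = -189/5*(-2) = 378/5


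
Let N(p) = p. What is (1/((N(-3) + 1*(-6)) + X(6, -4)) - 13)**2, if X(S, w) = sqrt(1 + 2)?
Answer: 87211/507 + 341*sqrt(3)/1014 ≈ 172.60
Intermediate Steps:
X(S, w) = sqrt(3)
(1/((N(-3) + 1*(-6)) + X(6, -4)) - 13)**2 = (1/((-3 + 1*(-6)) + sqrt(3)) - 13)**2 = (1/((-3 - 6) + sqrt(3)) - 13)**2 = (1/(-9 + sqrt(3)) - 13)**2 = (-13 + 1/(-9 + sqrt(3)))**2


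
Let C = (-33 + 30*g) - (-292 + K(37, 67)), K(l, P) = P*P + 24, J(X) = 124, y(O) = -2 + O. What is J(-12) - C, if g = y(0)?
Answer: 4438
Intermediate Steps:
K(l, P) = 24 + P**2 (K(l, P) = P**2 + 24 = 24 + P**2)
g = -2 (g = -2 + 0 = -2)
C = -4314 (C = (-33 + 30*(-2)) - (-292 + (24 + 67**2)) = (-33 - 60) - (-292 + (24 + 4489)) = -93 - (-292 + 4513) = -93 - 1*4221 = -93 - 4221 = -4314)
J(-12) - C = 124 - 1*(-4314) = 124 + 4314 = 4438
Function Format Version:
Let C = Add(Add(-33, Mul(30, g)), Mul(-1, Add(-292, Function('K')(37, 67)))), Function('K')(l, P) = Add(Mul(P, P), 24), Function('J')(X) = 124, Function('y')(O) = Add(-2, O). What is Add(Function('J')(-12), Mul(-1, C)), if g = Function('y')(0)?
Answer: 4438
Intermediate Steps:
Function('K')(l, P) = Add(24, Pow(P, 2)) (Function('K')(l, P) = Add(Pow(P, 2), 24) = Add(24, Pow(P, 2)))
g = -2 (g = Add(-2, 0) = -2)
C = -4314 (C = Add(Add(-33, Mul(30, -2)), Mul(-1, Add(-292, Add(24, Pow(67, 2))))) = Add(Add(-33, -60), Mul(-1, Add(-292, Add(24, 4489)))) = Add(-93, Mul(-1, Add(-292, 4513))) = Add(-93, Mul(-1, 4221)) = Add(-93, -4221) = -4314)
Add(Function('J')(-12), Mul(-1, C)) = Add(124, Mul(-1, -4314)) = Add(124, 4314) = 4438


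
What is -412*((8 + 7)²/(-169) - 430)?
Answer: 30032740/169 ≈ 1.7771e+5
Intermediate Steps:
-412*((8 + 7)²/(-169) - 430) = -412*(15²*(-1/169) - 430) = -412*(225*(-1/169) - 430) = -412*(-225/169 - 430) = -412*(-72895/169) = 30032740/169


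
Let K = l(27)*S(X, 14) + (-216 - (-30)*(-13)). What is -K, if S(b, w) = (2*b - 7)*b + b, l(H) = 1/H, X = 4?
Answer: 16354/27 ≈ 605.70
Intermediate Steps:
S(b, w) = b + b*(-7 + 2*b) (S(b, w) = (-7 + 2*b)*b + b = b*(-7 + 2*b) + b = b + b*(-7 + 2*b))
K = -16354/27 (K = (2*4*(-3 + 4))/27 + (-216 - (-30)*(-13)) = (2*4*1)/27 + (-216 - 1*390) = (1/27)*8 + (-216 - 390) = 8/27 - 606 = -16354/27 ≈ -605.70)
-K = -1*(-16354/27) = 16354/27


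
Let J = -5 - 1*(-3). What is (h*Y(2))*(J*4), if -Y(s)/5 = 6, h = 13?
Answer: 3120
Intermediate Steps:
Y(s) = -30 (Y(s) = -5*6 = -30)
J = -2 (J = -5 + 3 = -2)
(h*Y(2))*(J*4) = (13*(-30))*(-2*4) = -390*(-8) = 3120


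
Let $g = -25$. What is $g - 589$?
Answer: $-614$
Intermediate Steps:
$g - 589 = -25 - 589 = -614$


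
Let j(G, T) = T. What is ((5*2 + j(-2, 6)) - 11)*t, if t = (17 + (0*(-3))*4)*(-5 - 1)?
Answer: -510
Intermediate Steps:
t = -102 (t = (17 + 0*4)*(-6) = (17 + 0)*(-6) = 17*(-6) = -102)
((5*2 + j(-2, 6)) - 11)*t = ((5*2 + 6) - 11)*(-102) = ((10 + 6) - 11)*(-102) = (16 - 11)*(-102) = 5*(-102) = -510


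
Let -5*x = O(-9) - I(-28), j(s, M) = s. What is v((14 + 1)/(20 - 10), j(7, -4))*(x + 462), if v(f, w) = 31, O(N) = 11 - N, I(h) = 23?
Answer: 71703/5 ≈ 14341.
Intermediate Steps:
x = 3/5 (x = -((11 - 1*(-9)) - 1*23)/5 = -((11 + 9) - 23)/5 = -(20 - 23)/5 = -1/5*(-3) = 3/5 ≈ 0.60000)
v((14 + 1)/(20 - 10), j(7, -4))*(x + 462) = 31*(3/5 + 462) = 31*(2313/5) = 71703/5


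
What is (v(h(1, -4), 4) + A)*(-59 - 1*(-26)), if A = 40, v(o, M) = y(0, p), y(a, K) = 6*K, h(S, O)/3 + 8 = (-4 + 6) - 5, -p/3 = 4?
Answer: 1056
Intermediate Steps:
p = -12 (p = -3*4 = -12)
h(S, O) = -33 (h(S, O) = -24 + 3*((-4 + 6) - 5) = -24 + 3*(2 - 5) = -24 + 3*(-3) = -24 - 9 = -33)
v(o, M) = -72 (v(o, M) = 6*(-12) = -72)
(v(h(1, -4), 4) + A)*(-59 - 1*(-26)) = (-72 + 40)*(-59 - 1*(-26)) = -32*(-59 + 26) = -32*(-33) = 1056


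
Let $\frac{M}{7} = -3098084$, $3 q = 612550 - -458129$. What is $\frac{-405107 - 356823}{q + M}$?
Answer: $\frac{152386}{4265939} \approx 0.035722$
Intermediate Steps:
$q = 356893$ ($q = \frac{612550 - -458129}{3} = \frac{612550 + 458129}{3} = \frac{1}{3} \cdot 1070679 = 356893$)
$M = -21686588$ ($M = 7 \left(-3098084\right) = -21686588$)
$\frac{-405107 - 356823}{q + M} = \frac{-405107 - 356823}{356893 - 21686588} = - \frac{761930}{-21329695} = \left(-761930\right) \left(- \frac{1}{21329695}\right) = \frac{152386}{4265939}$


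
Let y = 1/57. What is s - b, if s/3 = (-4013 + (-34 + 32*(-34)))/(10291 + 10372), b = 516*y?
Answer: -3846731/392597 ≈ -9.7982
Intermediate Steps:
y = 1/57 ≈ 0.017544
b = 172/19 (b = 516*(1/57) = 172/19 ≈ 9.0526)
s = -15405/20663 (s = 3*((-4013 + (-34 + 32*(-34)))/(10291 + 10372)) = 3*((-4013 + (-34 - 1088))/20663) = 3*((-4013 - 1122)*(1/20663)) = 3*(-5135*1/20663) = 3*(-5135/20663) = -15405/20663 ≈ -0.74554)
s - b = -15405/20663 - 1*172/19 = -15405/20663 - 172/19 = -3846731/392597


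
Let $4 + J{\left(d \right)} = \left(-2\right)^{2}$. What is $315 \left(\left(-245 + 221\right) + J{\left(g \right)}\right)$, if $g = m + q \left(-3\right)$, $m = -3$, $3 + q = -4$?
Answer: $-7560$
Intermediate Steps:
$q = -7$ ($q = -3 - 4 = -7$)
$g = 18$ ($g = -3 - -21 = -3 + 21 = 18$)
$J{\left(d \right)} = 0$ ($J{\left(d \right)} = -4 + \left(-2\right)^{2} = -4 + 4 = 0$)
$315 \left(\left(-245 + 221\right) + J{\left(g \right)}\right) = 315 \left(\left(-245 + 221\right) + 0\right) = 315 \left(-24 + 0\right) = 315 \left(-24\right) = -7560$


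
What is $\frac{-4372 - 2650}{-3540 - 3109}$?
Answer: $\frac{7022}{6649} \approx 1.0561$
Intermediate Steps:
$\frac{-4372 - 2650}{-3540 - 3109} = \frac{-4372 - 2650}{-6649} = \left(-7022\right) \left(- \frac{1}{6649}\right) = \frac{7022}{6649}$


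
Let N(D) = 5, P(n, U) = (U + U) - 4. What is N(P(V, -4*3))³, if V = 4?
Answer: 125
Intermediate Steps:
P(n, U) = -4 + 2*U (P(n, U) = 2*U - 4 = -4 + 2*U)
N(P(V, -4*3))³ = 5³ = 125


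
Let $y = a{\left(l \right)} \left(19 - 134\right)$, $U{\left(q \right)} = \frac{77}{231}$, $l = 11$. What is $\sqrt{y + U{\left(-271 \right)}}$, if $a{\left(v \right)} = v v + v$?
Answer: $\frac{i \sqrt{136617}}{3} \approx 123.21 i$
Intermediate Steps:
$U{\left(q \right)} = \frac{1}{3}$ ($U{\left(q \right)} = 77 \cdot \frac{1}{231} = \frac{1}{3}$)
$a{\left(v \right)} = v + v^{2}$ ($a{\left(v \right)} = v^{2} + v = v + v^{2}$)
$y = -15180$ ($y = 11 \left(1 + 11\right) \left(19 - 134\right) = 11 \cdot 12 \left(-115\right) = 132 \left(-115\right) = -15180$)
$\sqrt{y + U{\left(-271 \right)}} = \sqrt{-15180 + \frac{1}{3}} = \sqrt{- \frac{45539}{3}} = \frac{i \sqrt{136617}}{3}$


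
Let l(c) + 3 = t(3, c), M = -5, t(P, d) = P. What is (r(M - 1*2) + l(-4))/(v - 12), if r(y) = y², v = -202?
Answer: -49/214 ≈ -0.22897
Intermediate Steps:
l(c) = 0 (l(c) = -3 + 3 = 0)
(r(M - 1*2) + l(-4))/(v - 12) = ((-5 - 1*2)² + 0)/(-202 - 12) = ((-5 - 2)² + 0)/(-214) = ((-7)² + 0)*(-1/214) = (49 + 0)*(-1/214) = 49*(-1/214) = -49/214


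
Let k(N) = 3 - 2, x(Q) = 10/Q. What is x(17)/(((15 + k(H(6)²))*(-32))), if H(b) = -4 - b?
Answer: -5/4352 ≈ -0.0011489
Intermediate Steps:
k(N) = 1
x(17)/(((15 + k(H(6)²))*(-32))) = (10/17)/(((15 + 1)*(-32))) = (10*(1/17))/((16*(-32))) = (10/17)/(-512) = (10/17)*(-1/512) = -5/4352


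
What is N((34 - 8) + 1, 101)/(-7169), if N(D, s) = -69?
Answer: 69/7169 ≈ 0.0096248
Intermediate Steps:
N((34 - 8) + 1, 101)/(-7169) = -69/(-7169) = -69*(-1/7169) = 69/7169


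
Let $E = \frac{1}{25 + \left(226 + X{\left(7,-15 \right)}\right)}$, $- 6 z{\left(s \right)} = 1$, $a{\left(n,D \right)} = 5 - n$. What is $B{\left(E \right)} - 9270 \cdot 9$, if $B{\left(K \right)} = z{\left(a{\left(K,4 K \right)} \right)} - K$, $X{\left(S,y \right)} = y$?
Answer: $- \frac{59068561}{708} \approx -83430.0$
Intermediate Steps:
$z{\left(s \right)} = - \frac{1}{6}$ ($z{\left(s \right)} = \left(- \frac{1}{6}\right) 1 = - \frac{1}{6}$)
$E = \frac{1}{236}$ ($E = \frac{1}{25 + \left(226 - 15\right)} = \frac{1}{25 + 211} = \frac{1}{236} \approx 0.0042373$)
$B{\left(K \right)} = - \frac{1}{6} - K$
$B{\left(E \right)} - 9270 \cdot 9 = \left(- \frac{1}{6} - \frac{1}{236}\right) - 9270 \cdot 9 = \left(- \frac{1}{6} - \frac{1}{236}\right) - 83430 = - \frac{121}{708} - 83430 = - \frac{59068561}{708}$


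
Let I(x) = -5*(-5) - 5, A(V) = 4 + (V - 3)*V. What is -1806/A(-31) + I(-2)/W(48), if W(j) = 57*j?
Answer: -615007/361836 ≈ -1.6997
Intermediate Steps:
A(V) = 4 + V*(-3 + V) (A(V) = 4 + (-3 + V)*V = 4 + V*(-3 + V))
I(x) = 20 (I(x) = 25 - 5 = 20)
-1806/A(-31) + I(-2)/W(48) = -1806/(4 + (-31)**2 - 3*(-31)) + 20/((57*48)) = -1806/(4 + 961 + 93) + 20/2736 = -1806/1058 + 20*(1/2736) = -1806*1/1058 + 5/684 = -903/529 + 5/684 = -615007/361836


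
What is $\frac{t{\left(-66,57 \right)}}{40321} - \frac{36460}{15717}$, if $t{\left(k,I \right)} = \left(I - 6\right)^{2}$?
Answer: $- \frac{1429223743}{633725157} \approx -2.2553$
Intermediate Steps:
$t{\left(k,I \right)} = \left(-6 + I\right)^{2}$
$\frac{t{\left(-66,57 \right)}}{40321} - \frac{36460}{15717} = \frac{\left(-6 + 57\right)^{2}}{40321} - \frac{36460}{15717} = 51^{2} \cdot \frac{1}{40321} - \frac{36460}{15717} = 2601 \cdot \frac{1}{40321} - \frac{36460}{15717} = \frac{2601}{40321} - \frac{36460}{15717} = - \frac{1429223743}{633725157}$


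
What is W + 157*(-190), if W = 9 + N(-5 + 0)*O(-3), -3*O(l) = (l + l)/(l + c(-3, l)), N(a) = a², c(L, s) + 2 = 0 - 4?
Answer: -268439/9 ≈ -29827.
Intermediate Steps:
c(L, s) = -6 (c(L, s) = -2 + (0 - 4) = -2 - 4 = -6)
O(l) = -2*l/(3*(-6 + l)) (O(l) = -(l + l)/(3*(l - 6)) = -2*l/(3*(-6 + l)))
W = 31/9 (W = 9 + (-5 + 0)²*(-2*(-3)/(-18 + 3*(-3))) = 9 + (-5)²*(-2*(-3)/(-18 - 9)) = 9 + 25*(-2*(-3)/(-27)) = 9 + 25*(-2*(-3)*(-1/27)) = 9 + 25*(-2/9) = 9 - 50/9 = 31/9 ≈ 3.4444)
W + 157*(-190) = 31/9 + 157*(-190) = 31/9 - 29830 = -268439/9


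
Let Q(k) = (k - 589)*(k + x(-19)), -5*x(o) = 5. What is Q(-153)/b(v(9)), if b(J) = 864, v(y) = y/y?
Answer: 28567/216 ≈ 132.25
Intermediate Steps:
x(o) = -1 (x(o) = -1/5*5 = -1)
v(y) = 1
Q(k) = (-1 + k)*(-589 + k) (Q(k) = (k - 589)*(k - 1) = (-589 + k)*(-1 + k) = (-1 + k)*(-589 + k))
Q(-153)/b(v(9)) = (589 + (-153)**2 - 590*(-153))/864 = (589 + 23409 + 90270)*(1/864) = 114268*(1/864) = 28567/216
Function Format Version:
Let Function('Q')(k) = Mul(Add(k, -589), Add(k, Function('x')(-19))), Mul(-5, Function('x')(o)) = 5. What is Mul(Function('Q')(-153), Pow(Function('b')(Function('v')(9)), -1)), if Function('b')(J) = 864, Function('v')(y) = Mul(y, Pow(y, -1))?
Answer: Rational(28567, 216) ≈ 132.25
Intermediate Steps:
Function('x')(o) = -1 (Function('x')(o) = Mul(Rational(-1, 5), 5) = -1)
Function('v')(y) = 1
Function('Q')(k) = Mul(Add(-1, k), Add(-589, k)) (Function('Q')(k) = Mul(Add(k, -589), Add(k, -1)) = Mul(Add(-589, k), Add(-1, k)) = Mul(Add(-1, k), Add(-589, k)))
Mul(Function('Q')(-153), Pow(Function('b')(Function('v')(9)), -1)) = Mul(Add(589, Pow(-153, 2), Mul(-590, -153)), Pow(864, -1)) = Mul(Add(589, 23409, 90270), Rational(1, 864)) = Mul(114268, Rational(1, 864)) = Rational(28567, 216)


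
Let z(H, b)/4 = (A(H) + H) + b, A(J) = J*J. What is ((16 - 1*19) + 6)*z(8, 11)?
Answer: 996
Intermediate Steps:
A(J) = J**2
z(H, b) = 4*H + 4*b + 4*H**2 (z(H, b) = 4*((H**2 + H) + b) = 4*((H + H**2) + b) = 4*(H + b + H**2) = 4*H + 4*b + 4*H**2)
((16 - 1*19) + 6)*z(8, 11) = ((16 - 1*19) + 6)*(4*8 + 4*11 + 4*8**2) = ((16 - 19) + 6)*(32 + 44 + 4*64) = (-3 + 6)*(32 + 44 + 256) = 3*332 = 996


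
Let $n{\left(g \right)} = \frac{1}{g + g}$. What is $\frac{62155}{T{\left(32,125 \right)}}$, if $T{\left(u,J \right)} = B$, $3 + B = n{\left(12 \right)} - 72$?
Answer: $- \frac{1491720}{1799} \approx -829.19$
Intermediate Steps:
$n{\left(g \right)} = \frac{1}{2 g}$
$B = - \frac{1799}{24}$ ($B = -3 - \left(72 - \frac{1}{2 \cdot 12}\right) = -3 + \left(\frac{1}{2} \cdot \frac{1}{12} - 72\right) = -3 + \left(\frac{1}{24} - 72\right) = -3 - \frac{1727}{24} = - \frac{1799}{24} \approx -74.958$)
$T{\left(u,J \right)} = - \frac{1799}{24}$
$\frac{62155}{T{\left(32,125 \right)}} = \frac{62155}{- \frac{1799}{24}} = 62155 \left(- \frac{24}{1799}\right) = - \frac{1491720}{1799}$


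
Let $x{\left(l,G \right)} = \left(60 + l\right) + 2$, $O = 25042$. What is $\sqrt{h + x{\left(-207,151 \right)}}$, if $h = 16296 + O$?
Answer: $3 \sqrt{4577} \approx 202.96$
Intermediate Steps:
$x{\left(l,G \right)} = 62 + l$
$h = 41338$ ($h = 16296 + 25042 = 41338$)
$\sqrt{h + x{\left(-207,151 \right)}} = \sqrt{41338 + \left(62 - 207\right)} = \sqrt{41338 - 145} = \sqrt{41193} = 3 \sqrt{4577}$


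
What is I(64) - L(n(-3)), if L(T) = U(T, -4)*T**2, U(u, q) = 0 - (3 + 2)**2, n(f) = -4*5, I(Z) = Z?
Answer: 10064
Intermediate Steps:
n(f) = -20
U(u, q) = -25 (U(u, q) = 0 - 1*5**2 = 0 - 1*25 = 0 - 25 = -25)
L(T) = -25*T**2
I(64) - L(n(-3)) = 64 - (-25)*(-20)**2 = 64 - (-25)*400 = 64 - 1*(-10000) = 64 + 10000 = 10064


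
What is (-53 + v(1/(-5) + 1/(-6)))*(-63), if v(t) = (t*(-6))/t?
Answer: 3717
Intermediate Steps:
v(t) = -6 (v(t) = (-6*t)/t = -6)
(-53 + v(1/(-5) + 1/(-6)))*(-63) = (-53 - 6)*(-63) = -59*(-63) = 3717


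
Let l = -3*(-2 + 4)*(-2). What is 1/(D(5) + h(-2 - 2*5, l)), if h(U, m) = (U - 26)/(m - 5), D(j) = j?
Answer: -7/3 ≈ -2.3333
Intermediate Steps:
l = 12 (l = -6*(-2) = -3*(-4) = 12)
h(U, m) = (-26 + U)/(-5 + m)
1/(D(5) + h(-2 - 2*5, l)) = 1/(5 + (-26 + (-2 - 2*5))/(-5 + 12)) = 1/(5 + (-26 + (-2 - 10))/7) = 1/(5 + (-26 - 12)/7) = 1/(5 + (1/7)*(-38)) = 1/(5 - 38/7) = 1/(-3/7) = -7/3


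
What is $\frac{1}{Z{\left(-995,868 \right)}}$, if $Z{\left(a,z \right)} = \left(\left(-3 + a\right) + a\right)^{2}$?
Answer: $\frac{1}{3972049} \approx 2.5176 \cdot 10^{-7}$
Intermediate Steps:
$Z{\left(a,z \right)} = \left(-3 + 2 a\right)^{2}$
$\frac{1}{Z{\left(-995,868 \right)}} = \frac{1}{\left(-3 + 2 \left(-995\right)\right)^{2}} = \frac{1}{\left(-3 - 1990\right)^{2}} = \frac{1}{\left(-1993\right)^{2}} = \frac{1}{3972049}$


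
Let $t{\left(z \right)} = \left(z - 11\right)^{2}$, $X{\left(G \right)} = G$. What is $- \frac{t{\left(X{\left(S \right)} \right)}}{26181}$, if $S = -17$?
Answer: $- \frac{784}{26181} \approx -0.029945$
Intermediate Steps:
$t{\left(z \right)} = \left(-11 + z\right)^{2}$
$- \frac{t{\left(X{\left(S \right)} \right)}}{26181} = - \frac{\left(-11 - 17\right)^{2}}{26181} = - \frac{\left(-28\right)^{2}}{26181} = - \frac{784}{26181}$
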